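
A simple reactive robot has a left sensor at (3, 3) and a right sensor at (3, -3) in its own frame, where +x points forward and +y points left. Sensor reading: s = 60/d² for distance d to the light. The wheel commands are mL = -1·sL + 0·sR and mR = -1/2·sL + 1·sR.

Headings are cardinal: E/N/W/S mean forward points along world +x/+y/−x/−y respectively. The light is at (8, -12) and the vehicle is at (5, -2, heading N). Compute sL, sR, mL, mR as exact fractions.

12/41 60/169 -12/41 1446/6929

left sensor world pos  = (2, 1); dL² = 205
right sensor world pos = (8, 1); dR² = 169
sL = 60/205 = 12/41
sR = 60/169 = 60/169
mL = -1·sL + 0·sR = -12/41
mR = -1/2·sL + 1·sR = 1446/6929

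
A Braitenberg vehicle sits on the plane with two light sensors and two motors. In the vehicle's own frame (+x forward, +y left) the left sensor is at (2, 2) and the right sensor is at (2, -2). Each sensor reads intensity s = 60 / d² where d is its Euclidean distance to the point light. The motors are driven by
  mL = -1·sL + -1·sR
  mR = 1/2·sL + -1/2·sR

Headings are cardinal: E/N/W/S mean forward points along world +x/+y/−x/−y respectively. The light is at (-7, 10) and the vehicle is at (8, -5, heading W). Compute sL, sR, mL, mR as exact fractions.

30/229 30/169 -11940/38701 -900/38701

left sensor world pos  = (6, -7); dL² = 458
right sensor world pos = (6, -3); dR² = 338
sL = 60/458 = 30/229
sR = 60/338 = 30/169
mL = -1·sL + -1·sR = -11940/38701
mR = 1/2·sL + -1/2·sR = -900/38701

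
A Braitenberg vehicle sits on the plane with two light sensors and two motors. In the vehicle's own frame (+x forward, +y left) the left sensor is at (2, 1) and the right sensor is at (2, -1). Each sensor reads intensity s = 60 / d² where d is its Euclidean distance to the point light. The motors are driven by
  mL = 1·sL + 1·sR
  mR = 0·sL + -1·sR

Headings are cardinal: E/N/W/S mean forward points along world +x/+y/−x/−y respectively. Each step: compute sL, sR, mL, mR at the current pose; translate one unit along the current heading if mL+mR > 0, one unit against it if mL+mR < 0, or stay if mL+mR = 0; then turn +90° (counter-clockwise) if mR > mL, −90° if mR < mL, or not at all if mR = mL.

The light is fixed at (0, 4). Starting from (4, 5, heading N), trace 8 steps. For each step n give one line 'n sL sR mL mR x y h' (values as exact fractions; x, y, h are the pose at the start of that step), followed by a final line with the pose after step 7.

n=0: pose=(4,5,N); sL=10/3, sR=30/17; mL=260/51, mR=-30/17; mL+mR=10/3 → advance +1; mR−mL=-350/51 → turn -1·90°
n=1: pose=(4,6,E); sL=4/3, sR=60/37; mL=328/111, mR=-60/37; mL+mR=4/3 → advance +1; mR−mL=-508/111 → turn -1·90°
n=2: pose=(5,6,S); sL=5/3, sR=15/4; mL=65/12, mR=-15/4; mL+mR=5/3 → advance +1; mR−mL=-55/6 → turn -1·90°
n=3: pose=(5,5,W); sL=20/3, sR=60/13; mL=440/39, mR=-60/13; mL+mR=20/3 → advance +1; mR−mL=-620/39 → turn -1·90°
n=4: pose=(4,5,N); sL=10/3, sR=30/17; mL=260/51, mR=-30/17; mL+mR=10/3 → advance +1; mR−mL=-350/51 → turn -1·90°
n=5: pose=(4,6,E); sL=4/3, sR=60/37; mL=328/111, mR=-60/37; mL+mR=4/3 → advance +1; mR−mL=-508/111 → turn -1·90°
n=6: pose=(5,6,S); sL=5/3, sR=15/4; mL=65/12, mR=-15/4; mL+mR=5/3 → advance +1; mR−mL=-55/6 → turn -1·90°
n=7: pose=(5,5,W); sL=20/3, sR=60/13; mL=440/39, mR=-60/13; mL+mR=20/3 → advance +1; mR−mL=-620/39 → turn -1·90°

0 10/3 30/17 260/51 -30/17 4 5 N
1 4/3 60/37 328/111 -60/37 4 6 E
2 5/3 15/4 65/12 -15/4 5 6 S
3 20/3 60/13 440/39 -60/13 5 5 W
4 10/3 30/17 260/51 -30/17 4 5 N
5 4/3 60/37 328/111 -60/37 4 6 E
6 5/3 15/4 65/12 -15/4 5 6 S
7 20/3 60/13 440/39 -60/13 5 5 W
final 4 5 N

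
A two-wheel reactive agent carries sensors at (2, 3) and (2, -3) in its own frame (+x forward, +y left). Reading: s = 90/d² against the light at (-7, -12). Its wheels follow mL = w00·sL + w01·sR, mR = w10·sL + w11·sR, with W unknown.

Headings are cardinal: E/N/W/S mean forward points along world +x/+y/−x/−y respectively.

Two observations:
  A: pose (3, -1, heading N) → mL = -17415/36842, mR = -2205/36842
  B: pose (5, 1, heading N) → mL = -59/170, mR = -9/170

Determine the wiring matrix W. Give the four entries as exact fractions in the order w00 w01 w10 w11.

obs A: pose=(3,-1,N) → sL=45/109, sR=45/169, mL=-17415/36842, mR=-2205/36842
obs B: pose=(5,1,N) → sL=5/17, sR=1/5, mL=-59/170, mR=-9/170
sensor matrix S = [[45/109, 45/169], [5/17, 1/5]]; det S = 1332/313157
solve [mL_A; mL_B] = S·[w00; w01] and [mR_A; mR_B] = S·[w10; w11]:
  w00 = -1/2, w01 = -1, w10 = 1/2, w11 = -1

-1/2 -1 1/2 -1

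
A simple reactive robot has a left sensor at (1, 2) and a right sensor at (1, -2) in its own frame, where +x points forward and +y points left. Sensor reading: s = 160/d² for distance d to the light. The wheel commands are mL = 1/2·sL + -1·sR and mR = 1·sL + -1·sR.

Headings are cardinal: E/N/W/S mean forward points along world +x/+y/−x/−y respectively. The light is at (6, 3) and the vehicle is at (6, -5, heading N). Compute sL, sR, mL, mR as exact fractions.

left sensor world pos  = (4, -4); dL² = 53
right sensor world pos = (8, -4); dR² = 53
sL = 160/53 = 160/53
sR = 160/53 = 160/53
mL = 1/2·sL + -1·sR = -80/53
mR = 1·sL + -1·sR = 0

160/53 160/53 -80/53 0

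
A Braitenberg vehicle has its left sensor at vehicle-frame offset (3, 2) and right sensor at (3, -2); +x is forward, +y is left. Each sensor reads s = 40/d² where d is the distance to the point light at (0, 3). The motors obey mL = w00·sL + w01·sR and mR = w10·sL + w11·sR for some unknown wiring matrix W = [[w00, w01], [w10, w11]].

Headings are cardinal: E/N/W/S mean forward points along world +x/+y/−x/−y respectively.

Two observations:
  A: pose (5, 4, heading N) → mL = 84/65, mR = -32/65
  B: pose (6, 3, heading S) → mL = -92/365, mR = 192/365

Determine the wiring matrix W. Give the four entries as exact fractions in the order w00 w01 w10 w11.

1 -1/2 -1/2 1/2

obs A: pose=(5,4,N) → sL=8/5, sR=8/13, mL=84/65, mR=-32/65
obs B: pose=(6,3,S) → sL=40/73, sR=8/5, mL=-92/365, mR=192/365
sensor matrix S = [[8/5, 8/13], [40/73, 8/5]]; det S = 52736/23725
solve [mL_A; mL_B] = S·[w00; w01] and [mR_A; mR_B] = S·[w10; w11]:
  w00 = 1, w01 = -1/2, w10 = -1/2, w11 = 1/2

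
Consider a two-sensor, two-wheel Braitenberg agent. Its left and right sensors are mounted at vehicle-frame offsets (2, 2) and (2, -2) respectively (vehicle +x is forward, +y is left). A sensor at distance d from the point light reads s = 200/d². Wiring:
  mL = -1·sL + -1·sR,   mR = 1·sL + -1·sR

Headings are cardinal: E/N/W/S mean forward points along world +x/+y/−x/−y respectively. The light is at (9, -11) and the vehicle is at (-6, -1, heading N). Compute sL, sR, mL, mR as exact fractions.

left sensor world pos  = (-8, 1); dL² = 433
right sensor world pos = (-4, 1); dR² = 313
sL = 200/433 = 200/433
sR = 200/313 = 200/313
mL = -1·sL + -1·sR = -149200/135529
mR = 1·sL + -1·sR = -24000/135529

200/433 200/313 -149200/135529 -24000/135529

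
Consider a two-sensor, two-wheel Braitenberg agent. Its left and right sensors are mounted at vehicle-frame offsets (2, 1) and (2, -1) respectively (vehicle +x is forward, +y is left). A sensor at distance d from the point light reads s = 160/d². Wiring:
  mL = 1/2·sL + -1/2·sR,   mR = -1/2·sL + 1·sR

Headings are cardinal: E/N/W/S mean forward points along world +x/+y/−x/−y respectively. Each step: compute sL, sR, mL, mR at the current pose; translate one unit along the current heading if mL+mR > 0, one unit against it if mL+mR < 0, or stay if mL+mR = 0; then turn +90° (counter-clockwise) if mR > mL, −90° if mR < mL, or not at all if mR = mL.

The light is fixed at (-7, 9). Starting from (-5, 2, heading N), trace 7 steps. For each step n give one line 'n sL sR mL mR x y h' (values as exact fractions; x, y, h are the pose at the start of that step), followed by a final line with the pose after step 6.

0 80/13 80/17 160/221 360/221 -5 2 N
1 160/49 32/5 -384/245 1168/245 -5 3 W
2 40/17 5/2 -5/68 45/34 -6 3 S
3 32/9 160/73 448/657 272/657 -6 2 E
4 16/9 80/41 -32/369 392/369 -5 2 S
5 32/13 160/97 512/1261 528/1261 -5 1 E
6 4 40/13 6/13 14/13 -4 1 N
final -4 2 W

n=0: pose=(-5,2,N); sL=80/13, sR=80/17; mL=160/221, mR=360/221; mL+mR=40/17 → advance +1; mR−mL=200/221 → turn +1·90°
n=1: pose=(-5,3,W); sL=160/49, sR=32/5; mL=-384/245, mR=1168/245; mL+mR=16/5 → advance +1; mR−mL=1552/245 → turn +1·90°
n=2: pose=(-6,3,S); sL=40/17, sR=5/2; mL=-5/68, mR=45/34; mL+mR=5/4 → advance +1; mR−mL=95/68 → turn +1·90°
n=3: pose=(-6,2,E); sL=32/9, sR=160/73; mL=448/657, mR=272/657; mL+mR=80/73 → advance +1; mR−mL=-176/657 → turn -1·90°
n=4: pose=(-5,2,S); sL=16/9, sR=80/41; mL=-32/369, mR=392/369; mL+mR=40/41 → advance +1; mR−mL=424/369 → turn +1·90°
n=5: pose=(-5,1,E); sL=32/13, sR=160/97; mL=512/1261, mR=528/1261; mL+mR=80/97 → advance +1; mR−mL=16/1261 → turn +1·90°
n=6: pose=(-4,1,N); sL=4, sR=40/13; mL=6/13, mR=14/13; mL+mR=20/13 → advance +1; mR−mL=8/13 → turn +1·90°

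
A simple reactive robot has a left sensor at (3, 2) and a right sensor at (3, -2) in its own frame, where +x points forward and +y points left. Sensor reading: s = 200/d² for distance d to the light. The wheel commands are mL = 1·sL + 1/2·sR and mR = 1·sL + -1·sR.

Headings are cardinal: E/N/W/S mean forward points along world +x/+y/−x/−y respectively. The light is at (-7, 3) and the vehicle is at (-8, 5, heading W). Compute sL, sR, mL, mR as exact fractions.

25/2 25/4 125/8 25/4

left sensor world pos  = (-11, 3); dL² = 16
right sensor world pos = (-11, 7); dR² = 32
sL = 200/16 = 25/2
sR = 200/32 = 25/4
mL = 1·sL + 1/2·sR = 125/8
mR = 1·sL + -1·sR = 25/4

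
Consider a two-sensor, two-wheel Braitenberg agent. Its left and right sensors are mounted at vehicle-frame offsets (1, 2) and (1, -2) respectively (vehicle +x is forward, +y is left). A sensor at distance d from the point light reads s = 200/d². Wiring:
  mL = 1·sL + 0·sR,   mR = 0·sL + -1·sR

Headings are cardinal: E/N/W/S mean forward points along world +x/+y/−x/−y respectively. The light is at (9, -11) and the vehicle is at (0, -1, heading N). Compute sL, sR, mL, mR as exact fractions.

100/121 20/17 100/121 -20/17

left sensor world pos  = (-2, 0); dL² = 242
right sensor world pos = (2, 0); dR² = 170
sL = 200/242 = 100/121
sR = 200/170 = 20/17
mL = 1·sL + 0·sR = 100/121
mR = 0·sL + -1·sR = -20/17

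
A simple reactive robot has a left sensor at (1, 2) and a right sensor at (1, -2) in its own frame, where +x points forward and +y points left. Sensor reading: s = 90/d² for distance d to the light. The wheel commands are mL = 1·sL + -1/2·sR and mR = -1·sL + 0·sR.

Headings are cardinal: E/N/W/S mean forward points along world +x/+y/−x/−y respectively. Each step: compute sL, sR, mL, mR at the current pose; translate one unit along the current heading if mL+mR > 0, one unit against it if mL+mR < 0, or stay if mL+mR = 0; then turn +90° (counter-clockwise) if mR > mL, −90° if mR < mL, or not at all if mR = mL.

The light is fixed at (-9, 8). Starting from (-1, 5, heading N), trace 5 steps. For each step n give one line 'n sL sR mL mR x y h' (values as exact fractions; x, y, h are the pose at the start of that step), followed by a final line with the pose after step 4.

0 9/4 45/52 189/104 -9/4 -1 5 N
1 18/17 10/13 149/221 -18/17 -1 4 E
2 45/53 9/5 -27/530 -45/53 -2 4 S
3 90/61 90/37 585/2257 -90/61 -2 5 W
4 9/4 45/52 189/104 -9/4 -1 5 N
final -1 4 E

n=0: pose=(-1,5,N); sL=9/4, sR=45/52; mL=189/104, mR=-9/4; mL+mR=-45/104 → advance -1; mR−mL=-423/104 → turn -1·90°
n=1: pose=(-1,4,E); sL=18/17, sR=10/13; mL=149/221, mR=-18/17; mL+mR=-5/13 → advance -1; mR−mL=-383/221 → turn -1·90°
n=2: pose=(-2,4,S); sL=45/53, sR=9/5; mL=-27/530, mR=-45/53; mL+mR=-9/10 → advance -1; mR−mL=-423/530 → turn -1·90°
n=3: pose=(-2,5,W); sL=90/61, sR=90/37; mL=585/2257, mR=-90/61; mL+mR=-45/37 → advance -1; mR−mL=-3915/2257 → turn -1·90°
n=4: pose=(-1,5,N); sL=9/4, sR=45/52; mL=189/104, mR=-9/4; mL+mR=-45/104 → advance -1; mR−mL=-423/104 → turn -1·90°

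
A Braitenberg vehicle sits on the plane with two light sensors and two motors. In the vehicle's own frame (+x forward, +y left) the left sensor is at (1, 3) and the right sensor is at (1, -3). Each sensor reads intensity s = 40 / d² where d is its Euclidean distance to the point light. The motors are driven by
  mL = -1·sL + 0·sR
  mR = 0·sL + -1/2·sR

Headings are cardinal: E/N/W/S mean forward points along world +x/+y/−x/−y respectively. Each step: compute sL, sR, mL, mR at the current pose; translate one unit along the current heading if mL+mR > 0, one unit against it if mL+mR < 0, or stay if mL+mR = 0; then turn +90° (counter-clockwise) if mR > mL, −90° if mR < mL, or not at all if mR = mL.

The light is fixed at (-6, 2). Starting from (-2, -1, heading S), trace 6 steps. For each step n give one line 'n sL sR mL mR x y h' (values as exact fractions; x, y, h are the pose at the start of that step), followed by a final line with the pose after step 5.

n=0: pose=(-2,-1,S); sL=8/13, sR=40/17; mL=-8/13, mR=-20/17; mL+mR=-396/221 → advance -1; mR−mL=-124/221 → turn -1·90°
n=1: pose=(-2,0,W); sL=20/17, sR=4; mL=-20/17, mR=-2; mL+mR=-54/17 → advance -1; mR−mL=-14/17 → turn -1·90°
n=2: pose=(-1,0,N); sL=8, sR=8/13; mL=-8, mR=-4/13; mL+mR=-108/13 → advance -1; mR−mL=100/13 → turn +1·90°
n=3: pose=(-1,-1,W); sL=10/13, sR=5/2; mL=-10/13, mR=-5/4; mL+mR=-105/52 → advance -1; mR−mL=-25/52 → turn -1·90°
n=4: pose=(0,-1,N); sL=40/13, sR=8/17; mL=-40/13, mR=-4/17; mL+mR=-732/221 → advance -1; mR−mL=628/221 → turn +1·90°
n=5: pose=(0,-2,W); sL=20/37, sR=20/13; mL=-20/37, mR=-10/13; mL+mR=-630/481 → advance -1; mR−mL=-110/481 → turn -1·90°

0 8/13 40/17 -8/13 -20/17 -2 -1 S
1 20/17 4 -20/17 -2 -2 0 W
2 8 8/13 -8 -4/13 -1 0 N
3 10/13 5/2 -10/13 -5/4 -1 -1 W
4 40/13 8/17 -40/13 -4/17 0 -1 N
5 20/37 20/13 -20/37 -10/13 0 -2 W
final 1 -2 N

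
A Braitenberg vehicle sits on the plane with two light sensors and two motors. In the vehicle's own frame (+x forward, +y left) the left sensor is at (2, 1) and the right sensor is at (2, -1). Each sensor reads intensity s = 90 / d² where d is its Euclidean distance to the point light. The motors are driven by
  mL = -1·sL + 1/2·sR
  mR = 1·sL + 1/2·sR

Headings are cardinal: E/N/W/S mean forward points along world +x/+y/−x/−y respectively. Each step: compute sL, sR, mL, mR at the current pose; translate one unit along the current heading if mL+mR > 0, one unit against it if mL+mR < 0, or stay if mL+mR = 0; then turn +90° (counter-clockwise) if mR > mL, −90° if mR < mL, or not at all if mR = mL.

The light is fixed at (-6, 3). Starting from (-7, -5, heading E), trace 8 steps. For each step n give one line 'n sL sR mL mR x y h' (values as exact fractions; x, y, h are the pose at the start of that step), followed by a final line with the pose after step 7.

n=0: pose=(-7,-5,E); sL=9/5, sR=45/41; mL=-513/410, mR=963/410; mL+mR=45/41 → advance +1; mR−mL=18/5 → turn +1·90°
n=1: pose=(-6,-5,N); sL=90/37, sR=90/37; mL=-45/37, mR=135/37; mL+mR=90/37 → advance +1; mR−mL=180/37 → turn +1·90°
n=2: pose=(-6,-4,W); sL=45/34, sR=9/4; mL=-27/136, mR=333/136; mL+mR=9/4 → advance +1; mR−mL=45/17 → turn +1·90°
n=3: pose=(-7,-4,S); sL=10/9, sR=18/17; mL=-89/153, mR=251/153; mL+mR=18/17 → advance +1; mR−mL=20/9 → turn +1·90°
n=4: pose=(-7,-5,E); sL=9/5, sR=45/41; mL=-513/410, mR=963/410; mL+mR=45/41 → advance +1; mR−mL=18/5 → turn +1·90°
n=5: pose=(-6,-5,N); sL=90/37, sR=90/37; mL=-45/37, mR=135/37; mL+mR=90/37 → advance +1; mR−mL=180/37 → turn +1·90°
n=6: pose=(-6,-4,W); sL=45/34, sR=9/4; mL=-27/136, mR=333/136; mL+mR=9/4 → advance +1; mR−mL=45/17 → turn +1·90°
n=7: pose=(-7,-4,S); sL=10/9, sR=18/17; mL=-89/153, mR=251/153; mL+mR=18/17 → advance +1; mR−mL=20/9 → turn +1·90°

0 9/5 45/41 -513/410 963/410 -7 -5 E
1 90/37 90/37 -45/37 135/37 -6 -5 N
2 45/34 9/4 -27/136 333/136 -6 -4 W
3 10/9 18/17 -89/153 251/153 -7 -4 S
4 9/5 45/41 -513/410 963/410 -7 -5 E
5 90/37 90/37 -45/37 135/37 -6 -5 N
6 45/34 9/4 -27/136 333/136 -6 -4 W
7 10/9 18/17 -89/153 251/153 -7 -4 S
final -7 -5 E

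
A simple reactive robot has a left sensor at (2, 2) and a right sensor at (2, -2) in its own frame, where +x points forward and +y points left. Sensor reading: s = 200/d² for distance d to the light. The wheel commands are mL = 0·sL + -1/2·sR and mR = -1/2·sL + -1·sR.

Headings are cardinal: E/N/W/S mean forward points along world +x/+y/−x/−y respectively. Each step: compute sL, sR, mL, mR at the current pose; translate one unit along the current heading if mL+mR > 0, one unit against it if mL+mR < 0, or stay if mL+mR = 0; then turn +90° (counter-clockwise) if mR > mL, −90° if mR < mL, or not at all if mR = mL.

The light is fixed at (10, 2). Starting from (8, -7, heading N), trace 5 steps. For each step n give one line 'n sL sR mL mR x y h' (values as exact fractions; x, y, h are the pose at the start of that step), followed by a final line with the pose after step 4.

n=0: pose=(8,-7,N); sL=40/13, sR=200/49; mL=-100/49, mR=-3580/637; mL+mR=-4880/637 → advance -1; mR−mL=-2280/637 → turn -1·90°
n=1: pose=(8,-8,E); sL=25/8, sR=25/18; mL=-25/36, mR=-425/144; mL+mR=-175/48 → advance -1; mR−mL=-325/144 → turn -1·90°
n=2: pose=(7,-8,S); sL=40/29, sR=200/169; mL=-100/169, mR=-9180/4901; mL+mR=-12080/4901 → advance -1; mR−mL=-6280/4901 → turn -1·90°
n=3: pose=(7,-7,W); sL=100/73, sR=100/37; mL=-50/37, mR=-9150/2701; mL+mR=-12800/2701 → advance -1; mR−mL=-5500/2701 → turn -1·90°
n=4: pose=(8,-7,N); sL=40/13, sR=200/49; mL=-100/49, mR=-3580/637; mL+mR=-4880/637 → advance -1; mR−mL=-2280/637 → turn -1·90°

0 40/13 200/49 -100/49 -3580/637 8 -7 N
1 25/8 25/18 -25/36 -425/144 8 -8 E
2 40/29 200/169 -100/169 -9180/4901 7 -8 S
3 100/73 100/37 -50/37 -9150/2701 7 -7 W
4 40/13 200/49 -100/49 -3580/637 8 -7 N
final 8 -8 E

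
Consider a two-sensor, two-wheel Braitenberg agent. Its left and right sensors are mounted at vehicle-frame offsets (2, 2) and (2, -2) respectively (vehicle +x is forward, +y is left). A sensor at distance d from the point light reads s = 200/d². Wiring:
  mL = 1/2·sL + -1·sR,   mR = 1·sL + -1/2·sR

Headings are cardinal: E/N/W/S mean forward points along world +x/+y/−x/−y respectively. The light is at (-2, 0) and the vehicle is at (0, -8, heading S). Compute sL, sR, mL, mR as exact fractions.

50/29 2 -33/29 21/29

left sensor world pos  = (2, -10); dL² = 116
right sensor world pos = (-2, -10); dR² = 100
sL = 200/116 = 50/29
sR = 200/100 = 2
mL = 1/2·sL + -1·sR = -33/29
mR = 1·sL + -1/2·sR = 21/29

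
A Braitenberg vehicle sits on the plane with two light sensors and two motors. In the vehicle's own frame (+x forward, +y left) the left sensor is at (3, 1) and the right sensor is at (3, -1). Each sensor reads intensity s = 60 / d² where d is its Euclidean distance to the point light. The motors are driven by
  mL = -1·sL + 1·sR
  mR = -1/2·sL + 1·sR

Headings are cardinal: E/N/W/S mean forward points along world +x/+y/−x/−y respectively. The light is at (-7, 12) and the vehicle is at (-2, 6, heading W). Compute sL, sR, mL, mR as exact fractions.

60/53 60/29 1440/1537 2310/1537

left sensor world pos  = (-5, 5); dL² = 53
right sensor world pos = (-5, 7); dR² = 29
sL = 60/53 = 60/53
sR = 60/29 = 60/29
mL = -1·sL + 1·sR = 1440/1537
mR = -1/2·sL + 1·sR = 2310/1537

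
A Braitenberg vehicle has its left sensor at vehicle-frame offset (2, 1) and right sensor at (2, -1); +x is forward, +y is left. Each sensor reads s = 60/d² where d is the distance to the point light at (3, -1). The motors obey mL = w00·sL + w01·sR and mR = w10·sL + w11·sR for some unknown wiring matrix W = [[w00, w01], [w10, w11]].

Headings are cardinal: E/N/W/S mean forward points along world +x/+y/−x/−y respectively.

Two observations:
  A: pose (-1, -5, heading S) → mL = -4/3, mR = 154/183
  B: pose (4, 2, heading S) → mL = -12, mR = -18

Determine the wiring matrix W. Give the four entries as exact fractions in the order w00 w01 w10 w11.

obs A: pose=(-1,-5,S) → sL=4/3, sR=60/61, mL=-4/3, mR=154/183
obs B: pose=(4,2,S) → sL=12, sR=60, mL=-12, mR=-18
sensor matrix S = [[4/3, 60/61], [12, 60]]; det S = 4160/61
solve [mL_A; mL_B] = S·[w00; w01] and [mR_A; mR_B] = S·[w10; w11]:
  w00 = -1, w01 = 0, w10 = 1, w11 = -1/2

-1 0 1 -1/2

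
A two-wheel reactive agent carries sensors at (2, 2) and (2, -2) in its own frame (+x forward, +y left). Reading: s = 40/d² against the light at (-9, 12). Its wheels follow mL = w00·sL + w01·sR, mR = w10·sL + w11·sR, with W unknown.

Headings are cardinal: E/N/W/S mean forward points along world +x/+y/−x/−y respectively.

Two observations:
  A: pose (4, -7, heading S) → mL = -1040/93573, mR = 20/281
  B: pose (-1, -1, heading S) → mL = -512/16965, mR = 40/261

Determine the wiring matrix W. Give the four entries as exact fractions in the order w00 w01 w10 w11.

1 -1 0 1

obs A: pose=(4,-7,S) → sL=20/333, sR=20/281, mL=-1040/93573, mR=20/281
obs B: pose=(-1,-1,S) → sL=8/65, sR=40/261, mL=-512/16965, mR=40/261
sensor matrix S = [[20/333, 20/281], [8/65, 40/261]]; det S = 141184/317493189
solve [mL_A; mL_B] = S·[w00; w01] and [mR_A; mR_B] = S·[w10; w11]:
  w00 = 1, w01 = -1, w10 = 0, w11 = 1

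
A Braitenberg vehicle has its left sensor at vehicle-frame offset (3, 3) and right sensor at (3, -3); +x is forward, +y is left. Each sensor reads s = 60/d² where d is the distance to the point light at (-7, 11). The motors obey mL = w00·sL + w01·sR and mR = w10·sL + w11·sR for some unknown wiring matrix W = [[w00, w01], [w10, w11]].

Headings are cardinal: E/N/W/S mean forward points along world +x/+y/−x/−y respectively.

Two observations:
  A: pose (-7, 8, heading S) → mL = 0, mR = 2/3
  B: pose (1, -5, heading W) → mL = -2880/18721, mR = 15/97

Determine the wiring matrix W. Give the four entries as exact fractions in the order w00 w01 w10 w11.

1 -1 0 1/2

obs A: pose=(-7,8,S) → sL=4/3, sR=4/3, mL=0, mR=2/3
obs B: pose=(1,-5,W) → sL=30/193, sR=30/97, mL=-2880/18721, mR=15/97
sensor matrix S = [[4/3, 4/3], [30/193, 30/97]]; det S = 3840/18721
solve [mL_A; mL_B] = S·[w00; w01] and [mR_A; mR_B] = S·[w10; w11]:
  w00 = 1, w01 = -1, w10 = 0, w11 = 1/2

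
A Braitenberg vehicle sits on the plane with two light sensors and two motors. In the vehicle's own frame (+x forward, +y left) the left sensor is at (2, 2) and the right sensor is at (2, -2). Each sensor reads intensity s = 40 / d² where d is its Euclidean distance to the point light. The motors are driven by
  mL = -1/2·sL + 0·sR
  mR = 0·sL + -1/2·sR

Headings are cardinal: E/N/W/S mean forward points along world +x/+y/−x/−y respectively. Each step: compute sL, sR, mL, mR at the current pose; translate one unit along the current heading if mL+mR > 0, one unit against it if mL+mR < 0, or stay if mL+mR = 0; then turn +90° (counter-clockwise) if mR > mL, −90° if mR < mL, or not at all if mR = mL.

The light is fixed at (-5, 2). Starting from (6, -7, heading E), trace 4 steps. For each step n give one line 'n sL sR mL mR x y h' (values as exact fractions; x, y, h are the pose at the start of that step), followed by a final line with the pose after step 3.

n=0: pose=(6,-7,E); sL=20/109, sR=4/29; mL=-10/109, mR=-2/29; mL+mR=-508/3161 → advance -1; mR−mL=72/3161 → turn +1·90°
n=1: pose=(5,-7,N); sL=40/113, sR=40/193; mL=-20/113, mR=-20/193; mL+mR=-6120/21809 → advance -1; mR−mL=1600/21809 → turn +1·90°
n=2: pose=(5,-8,W); sL=5/26, sR=5/16; mL=-5/52, mR=-5/32; mL+mR=-105/416 → advance -1; mR−mL=-25/416 → turn -1·90°
n=3: pose=(6,-8,N); sL=8/29, sR=40/233; mL=-4/29, mR=-20/233; mL+mR=-1512/6757 → advance -1; mR−mL=352/6757 → turn +1·90°

0 20/109 4/29 -10/109 -2/29 6 -7 E
1 40/113 40/193 -20/113 -20/193 5 -7 N
2 5/26 5/16 -5/52 -5/32 5 -8 W
3 8/29 40/233 -4/29 -20/233 6 -8 N
final 6 -9 W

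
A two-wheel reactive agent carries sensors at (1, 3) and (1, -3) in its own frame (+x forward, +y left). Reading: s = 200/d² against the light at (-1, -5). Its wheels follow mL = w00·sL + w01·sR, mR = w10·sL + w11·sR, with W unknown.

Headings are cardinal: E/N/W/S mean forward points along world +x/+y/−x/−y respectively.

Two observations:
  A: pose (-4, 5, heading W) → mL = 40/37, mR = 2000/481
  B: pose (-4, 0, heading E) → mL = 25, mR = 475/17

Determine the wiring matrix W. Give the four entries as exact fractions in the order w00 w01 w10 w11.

0 1 1 1

obs A: pose=(-4,5,W) → sL=40/13, sR=40/37, mL=40/37, mR=2000/481
obs B: pose=(-4,0,E) → sL=50/17, sR=25, mL=25, mR=475/17
sensor matrix S = [[40/13, 40/37], [50/17, 25]]; det S = 603000/8177
solve [mL_A; mL_B] = S·[w00; w01] and [mR_A; mR_B] = S·[w10; w11]:
  w00 = 0, w01 = 1, w10 = 1, w11 = 1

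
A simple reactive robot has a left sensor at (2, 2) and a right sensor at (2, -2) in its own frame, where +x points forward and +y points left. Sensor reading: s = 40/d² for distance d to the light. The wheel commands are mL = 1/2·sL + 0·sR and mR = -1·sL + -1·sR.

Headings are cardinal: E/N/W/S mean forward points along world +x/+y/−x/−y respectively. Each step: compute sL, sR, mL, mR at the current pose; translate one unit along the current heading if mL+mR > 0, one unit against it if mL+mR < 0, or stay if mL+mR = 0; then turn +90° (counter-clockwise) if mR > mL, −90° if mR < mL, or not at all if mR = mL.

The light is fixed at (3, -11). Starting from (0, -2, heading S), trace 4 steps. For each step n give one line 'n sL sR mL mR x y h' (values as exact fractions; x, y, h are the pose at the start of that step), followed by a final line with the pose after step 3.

n=0: pose=(0,-2,S); sL=4/5, sR=20/37; mL=2/5, mR=-248/185; mL+mR=-174/185 → advance -1; mR−mL=-322/185 → turn -1·90°
n=1: pose=(0,-1,W); sL=40/89, sR=40/169; mL=20/89, mR=-10320/15041; mL+mR=-6940/15041 → advance -1; mR−mL=-13700/15041 → turn -1·90°
n=2: pose=(1,-1,N); sL=1/4, sR=5/18; mL=1/8, mR=-19/36; mL+mR=-29/72 → advance -1; mR−mL=-47/72 → turn -1·90°
n=3: pose=(1,-2,E); sL=40/121, sR=40/49; mL=20/121, mR=-6800/5929; mL+mR=-5820/5929 → advance -1; mR−mL=-7780/5929 → turn -1·90°

0 4/5 20/37 2/5 -248/185 0 -2 S
1 40/89 40/169 20/89 -10320/15041 0 -1 W
2 1/4 5/18 1/8 -19/36 1 -1 N
3 40/121 40/49 20/121 -6800/5929 1 -2 E
final 0 -2 S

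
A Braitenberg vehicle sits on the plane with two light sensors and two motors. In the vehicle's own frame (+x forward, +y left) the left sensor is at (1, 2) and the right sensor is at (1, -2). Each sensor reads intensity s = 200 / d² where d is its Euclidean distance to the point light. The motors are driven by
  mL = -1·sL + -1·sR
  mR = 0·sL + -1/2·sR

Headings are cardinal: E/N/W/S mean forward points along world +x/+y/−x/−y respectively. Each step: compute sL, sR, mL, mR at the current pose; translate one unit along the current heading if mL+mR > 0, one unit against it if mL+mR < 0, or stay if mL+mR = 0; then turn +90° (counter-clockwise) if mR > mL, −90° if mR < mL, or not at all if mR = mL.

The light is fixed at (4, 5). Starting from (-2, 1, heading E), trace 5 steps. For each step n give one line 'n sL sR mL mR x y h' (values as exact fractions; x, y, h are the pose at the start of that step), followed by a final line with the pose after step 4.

0 200/29 200/61 -18000/1769 -100/61 -2 1 E
1 20/9 100/17 -1240/153 -50/17 -3 1 N
2 200/113 200/73 -37200/8249 -100/73 -3 0 W
3 50/13 2 -76/13 -1 -2 0 S
4 200/29 200/61 -18000/1769 -100/61 -2 1 E
final -3 1 N

n=0: pose=(-2,1,E); sL=200/29, sR=200/61; mL=-18000/1769, mR=-100/61; mL+mR=-20900/1769 → advance -1; mR−mL=15100/1769 → turn +1·90°
n=1: pose=(-3,1,N); sL=20/9, sR=100/17; mL=-1240/153, mR=-50/17; mL+mR=-1690/153 → advance -1; mR−mL=790/153 → turn +1·90°
n=2: pose=(-3,0,W); sL=200/113, sR=200/73; mL=-37200/8249, mR=-100/73; mL+mR=-48500/8249 → advance -1; mR−mL=25900/8249 → turn +1·90°
n=3: pose=(-2,0,S); sL=50/13, sR=2; mL=-76/13, mR=-1; mL+mR=-89/13 → advance -1; mR−mL=63/13 → turn +1·90°
n=4: pose=(-2,1,E); sL=200/29, sR=200/61; mL=-18000/1769, mR=-100/61; mL+mR=-20900/1769 → advance -1; mR−mL=15100/1769 → turn +1·90°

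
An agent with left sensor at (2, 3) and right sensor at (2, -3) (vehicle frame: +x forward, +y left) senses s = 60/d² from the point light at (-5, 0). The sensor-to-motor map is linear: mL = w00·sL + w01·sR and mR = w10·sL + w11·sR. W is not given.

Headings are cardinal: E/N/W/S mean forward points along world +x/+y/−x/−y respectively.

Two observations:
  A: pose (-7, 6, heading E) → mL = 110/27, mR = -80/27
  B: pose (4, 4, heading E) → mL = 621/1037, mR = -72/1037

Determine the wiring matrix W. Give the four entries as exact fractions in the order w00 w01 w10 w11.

1 1/2 1/2 -1/2

obs A: pose=(-7,6,E) → sL=20/27, sR=20/3, mL=110/27, mR=-80/27
obs B: pose=(4,4,E) → sL=6/17, sR=30/61, mL=621/1037, mR=-72/1037
sensor matrix S = [[20/27, 20/3], [6/17, 30/61]]; det S = -18560/9333
solve [mL_A; mL_B] = S·[w00; w01] and [mR_A; mR_B] = S·[w10; w11]:
  w00 = 1, w01 = 1/2, w10 = 1/2, w11 = -1/2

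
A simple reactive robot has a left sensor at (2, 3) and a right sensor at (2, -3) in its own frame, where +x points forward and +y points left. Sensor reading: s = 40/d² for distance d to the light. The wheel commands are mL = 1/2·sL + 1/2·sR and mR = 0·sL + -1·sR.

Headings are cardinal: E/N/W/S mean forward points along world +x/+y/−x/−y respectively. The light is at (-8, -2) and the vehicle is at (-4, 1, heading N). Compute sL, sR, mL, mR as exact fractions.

left sensor world pos  = (-7, 3); dL² = 26
right sensor world pos = (-1, 3); dR² = 74
sL = 40/26 = 20/13
sR = 40/74 = 20/37
mL = 1/2·sL + 1/2·sR = 500/481
mR = 0·sL + -1·sR = -20/37

20/13 20/37 500/481 -20/37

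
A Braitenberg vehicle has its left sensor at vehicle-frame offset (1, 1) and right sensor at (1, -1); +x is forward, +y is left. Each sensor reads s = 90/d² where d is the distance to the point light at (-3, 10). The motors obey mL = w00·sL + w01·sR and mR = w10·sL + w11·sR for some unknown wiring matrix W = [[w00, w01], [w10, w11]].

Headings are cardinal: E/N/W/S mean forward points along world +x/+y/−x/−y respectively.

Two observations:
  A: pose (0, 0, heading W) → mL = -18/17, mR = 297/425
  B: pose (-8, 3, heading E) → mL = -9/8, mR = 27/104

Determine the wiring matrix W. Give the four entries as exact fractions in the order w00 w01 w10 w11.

obs A: pose=(0,0,W) → sL=18/25, sR=18/17, mL=-18/17, mR=297/425
obs B: pose=(-8,3,E) → sL=45/26, sR=9/8, mL=-9/8, mR=27/104
sensor matrix S = [[18/25, 18/17], [45/26, 9/8]]; det S = -22599/22100
solve [mL_A; mL_B] = S·[w00; w01] and [mR_A; mR_B] = S·[w10; w11]:
  w00 = 0, w01 = -1, w10 = -1/2, w11 = 1

0 -1 -1/2 1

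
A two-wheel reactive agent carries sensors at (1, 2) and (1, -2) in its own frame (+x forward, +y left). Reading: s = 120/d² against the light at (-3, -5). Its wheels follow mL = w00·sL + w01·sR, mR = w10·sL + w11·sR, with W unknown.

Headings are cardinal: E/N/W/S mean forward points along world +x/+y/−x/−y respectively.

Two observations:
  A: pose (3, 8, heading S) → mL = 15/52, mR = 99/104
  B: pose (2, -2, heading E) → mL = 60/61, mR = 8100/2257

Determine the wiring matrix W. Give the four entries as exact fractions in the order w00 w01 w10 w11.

obs A: pose=(3,8,S) → sL=15/26, sR=3/4, mL=15/52, mR=99/104
obs B: pose=(2,-2,E) → sL=120/61, sR=120/37, mL=60/61, mR=8100/2257
sensor matrix S = [[15/26, 3/4], [120/61, 120/37]]; det S = 11610/29341
solve [mL_A; mL_B] = S·[w00; w01] and [mR_A; mR_B] = S·[w10; w11]:
  w00 = 1/2, w01 = 0, w10 = 1, w11 = 1/2

1/2 0 1 1/2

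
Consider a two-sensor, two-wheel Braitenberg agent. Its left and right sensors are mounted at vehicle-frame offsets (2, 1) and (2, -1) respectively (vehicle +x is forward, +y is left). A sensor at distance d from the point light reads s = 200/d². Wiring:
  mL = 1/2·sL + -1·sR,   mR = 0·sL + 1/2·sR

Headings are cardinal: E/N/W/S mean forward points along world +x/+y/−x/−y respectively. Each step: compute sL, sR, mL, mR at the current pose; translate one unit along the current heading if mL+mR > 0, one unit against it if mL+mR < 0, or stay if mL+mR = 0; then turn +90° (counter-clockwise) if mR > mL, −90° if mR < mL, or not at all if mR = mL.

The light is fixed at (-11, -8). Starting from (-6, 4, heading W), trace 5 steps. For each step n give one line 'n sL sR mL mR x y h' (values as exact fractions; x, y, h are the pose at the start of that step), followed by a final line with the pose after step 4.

n=0: pose=(-6,4,W); sL=20/13, sR=100/89; mL=-410/1157, mR=50/89; mL+mR=240/1157 → advance +1; mR−mL=1060/1157 → turn +1·90°
n=1: pose=(-7,4,S); sL=8/5, sR=200/109; mL=-564/545, mR=100/109; mL+mR=-64/545 → advance -1; mR−mL=1064/545 → turn +1·90°
n=2: pose=(-7,5,E); sL=25/29, sR=10/9; mL=-355/522, mR=5/9; mL+mR=-65/522 → advance -1; mR−mL=215/174 → turn +1·90°
n=3: pose=(-8,5,N); sL=200/229, sR=200/241; mL=-21700/55189, mR=100/241; mL+mR=1200/55189 → advance +1; mR−mL=44600/55189 → turn +1·90°
n=4: pose=(-8,6,W); sL=20/17, sR=100/113; mL=-570/1921, mR=50/113; mL+mR=280/1921 → advance +1; mR−mL=1420/1921 → turn +1·90°

0 20/13 100/89 -410/1157 50/89 -6 4 W
1 8/5 200/109 -564/545 100/109 -7 4 S
2 25/29 10/9 -355/522 5/9 -7 5 E
3 200/229 200/241 -21700/55189 100/241 -8 5 N
4 20/17 100/113 -570/1921 50/113 -8 6 W
final -9 6 S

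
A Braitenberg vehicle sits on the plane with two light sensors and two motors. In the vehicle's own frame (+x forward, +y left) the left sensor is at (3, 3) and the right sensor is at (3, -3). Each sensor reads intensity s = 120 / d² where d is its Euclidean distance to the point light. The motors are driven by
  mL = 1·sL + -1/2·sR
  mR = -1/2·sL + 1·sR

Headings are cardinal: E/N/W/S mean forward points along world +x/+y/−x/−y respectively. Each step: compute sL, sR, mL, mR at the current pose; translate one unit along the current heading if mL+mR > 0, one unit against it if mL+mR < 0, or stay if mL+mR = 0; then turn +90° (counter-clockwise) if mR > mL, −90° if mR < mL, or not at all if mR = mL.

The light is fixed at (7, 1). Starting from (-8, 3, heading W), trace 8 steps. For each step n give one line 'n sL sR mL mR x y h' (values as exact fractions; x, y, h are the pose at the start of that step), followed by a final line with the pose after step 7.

n=0: pose=(-8,3,W); sL=24/65, sR=120/349; mL=4476/22685, mR=3612/22685; mL+mR=8088/22685 → advance +1; mR−mL=-864/22685 → turn -1·90°
n=1: pose=(-9,3,N); sL=60/193, sR=60/97; mL=30/18721, mR=8670/18721; mL+mR=8700/18721 → advance +1; mR−mL=8640/18721 → turn +1·90°
n=2: pose=(-9,4,W); sL=120/361, sR=120/397; mL=25980/143317, mR=19500/143317; mL+mR=45480/143317 → advance +1; mR−mL=-6480/143317 → turn -1·90°
n=3: pose=(-10,4,N); sL=30/109, sR=15/29; mL=105/6322, mR=1200/3161; mL+mR=2505/6322 → advance +1; mR−mL=2295/6322 → turn +1·90°
n=4: pose=(-10,5,W); sL=120/401, sR=120/449; mL=29820/180049, mR=21180/180049; mL+mR=51000/180049 → advance +1; mR−mL=-8640/180049 → turn -1·90°
n=5: pose=(-11,5,N); sL=12/49, sR=60/137; mL=174/6713, mR=2118/6713; mL+mR=2292/6713 → advance +1; mR−mL=1944/6713 → turn +1·90°
n=6: pose=(-11,6,W); sL=24/89, sR=24/101; mL=1356/8989, mR=924/8989; mL+mR=2280/8989 → advance +1; mR−mL=-432/8989 → turn -1·90°
n=7: pose=(-12,6,N); sL=30/137, sR=3/8; mL=69/2192, mR=291/1096; mL+mR=651/2192 → advance +1; mR−mL=513/2192 → turn +1·90°

0 24/65 120/349 4476/22685 3612/22685 -8 3 W
1 60/193 60/97 30/18721 8670/18721 -9 3 N
2 120/361 120/397 25980/143317 19500/143317 -9 4 W
3 30/109 15/29 105/6322 1200/3161 -10 4 N
4 120/401 120/449 29820/180049 21180/180049 -10 5 W
5 12/49 60/137 174/6713 2118/6713 -11 5 N
6 24/89 24/101 1356/8989 924/8989 -11 6 W
7 30/137 3/8 69/2192 291/1096 -12 6 N
final -12 7 W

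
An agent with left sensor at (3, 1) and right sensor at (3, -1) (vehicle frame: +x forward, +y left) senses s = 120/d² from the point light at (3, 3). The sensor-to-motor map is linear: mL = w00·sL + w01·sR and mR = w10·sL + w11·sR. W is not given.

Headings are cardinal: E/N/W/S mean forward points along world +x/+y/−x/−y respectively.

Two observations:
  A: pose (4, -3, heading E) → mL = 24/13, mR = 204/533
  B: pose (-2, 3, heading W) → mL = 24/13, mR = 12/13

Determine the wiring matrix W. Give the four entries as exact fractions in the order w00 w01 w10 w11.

obs A: pose=(4,-3,E) → sL=120/41, sR=24/13, mL=24/13, mR=204/533
obs B: pose=(-2,3,W) → sL=24/13, sR=24/13, mL=24/13, mR=12/13
sensor matrix S = [[120/41, 24/13], [24/13, 24/13]]; det S = 13824/6929
solve [mL_A; mL_B] = S·[w00; w01] and [mR_A; mR_B] = S·[w10; w11]:
  w00 = 0, w01 = 1, w10 = -1/2, w11 = 1

0 1 -1/2 1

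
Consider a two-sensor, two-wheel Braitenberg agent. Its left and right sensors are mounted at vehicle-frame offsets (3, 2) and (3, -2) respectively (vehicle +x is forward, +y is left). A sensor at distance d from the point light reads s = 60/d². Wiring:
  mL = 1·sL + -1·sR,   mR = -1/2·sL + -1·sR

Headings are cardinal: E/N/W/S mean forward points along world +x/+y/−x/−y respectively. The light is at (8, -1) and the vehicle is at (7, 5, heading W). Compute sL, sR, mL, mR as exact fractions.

15/8 3/4 9/8 -27/16

left sensor world pos  = (4, 3); dL² = 32
right sensor world pos = (4, 7); dR² = 80
sL = 60/32 = 15/8
sR = 60/80 = 3/4
mL = 1·sL + -1·sR = 9/8
mR = -1/2·sL + -1·sR = -27/16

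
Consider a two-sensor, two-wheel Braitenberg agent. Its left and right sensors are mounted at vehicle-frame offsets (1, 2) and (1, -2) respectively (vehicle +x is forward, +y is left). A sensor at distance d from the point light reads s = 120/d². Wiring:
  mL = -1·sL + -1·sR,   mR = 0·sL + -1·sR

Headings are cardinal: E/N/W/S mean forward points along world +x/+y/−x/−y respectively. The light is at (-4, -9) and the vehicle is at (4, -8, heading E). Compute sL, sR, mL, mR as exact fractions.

4/3 60/41 -344/123 -60/41

left sensor world pos  = (5, -6); dL² = 90
right sensor world pos = (5, -10); dR² = 82
sL = 120/90 = 4/3
sR = 120/82 = 60/41
mL = -1·sL + -1·sR = -344/123
mR = 0·sL + -1·sR = -60/41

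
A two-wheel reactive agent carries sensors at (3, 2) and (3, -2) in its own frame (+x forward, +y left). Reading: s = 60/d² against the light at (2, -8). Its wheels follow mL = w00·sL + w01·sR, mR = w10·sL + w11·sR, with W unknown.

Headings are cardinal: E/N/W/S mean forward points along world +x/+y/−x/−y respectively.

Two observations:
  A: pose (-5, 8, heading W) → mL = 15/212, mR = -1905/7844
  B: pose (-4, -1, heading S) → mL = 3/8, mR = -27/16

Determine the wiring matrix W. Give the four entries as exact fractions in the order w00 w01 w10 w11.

0 1/2 -1/2 -1

obs A: pose=(-5,8,W) → sL=15/74, sR=15/106, mL=15/212, mR=-1905/7844
obs B: pose=(-4,-1,S) → sL=15/8, sR=3/4, mL=3/8, mR=-27/16
sensor matrix S = [[15/74, 15/106], [15/8, 3/4]]; det S = -3555/31376
solve [mL_A; mL_B] = S·[w00; w01] and [mR_A; mR_B] = S·[w10; w11]:
  w00 = 0, w01 = 1/2, w10 = -1/2, w11 = -1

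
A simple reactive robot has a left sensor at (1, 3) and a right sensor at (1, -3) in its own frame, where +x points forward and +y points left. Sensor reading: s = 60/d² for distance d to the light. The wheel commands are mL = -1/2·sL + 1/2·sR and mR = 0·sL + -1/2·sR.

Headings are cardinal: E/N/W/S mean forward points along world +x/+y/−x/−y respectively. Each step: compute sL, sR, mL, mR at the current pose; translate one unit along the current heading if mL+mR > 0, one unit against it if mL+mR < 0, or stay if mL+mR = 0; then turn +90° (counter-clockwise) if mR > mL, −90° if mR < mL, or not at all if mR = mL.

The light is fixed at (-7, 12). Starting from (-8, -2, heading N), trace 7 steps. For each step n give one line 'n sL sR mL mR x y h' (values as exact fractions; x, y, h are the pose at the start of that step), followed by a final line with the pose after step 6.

0 12/37 60/173 72/6401 -30/173 -8 -2 N
1 5/12 5/27 -25/216 -5/54 -8 -3 E
2 60/221 60/197 720/43537 -30/197 -9 -3 N
3 6/17 30/181 -288/3077 -15/181 -9 -4 E
4 20/87 4/15 8/435 -2/15 -10 -4 N
5 3/10 15/101 -153/2020 -15/202 -10 -5 E
6 12/61 60/257 288/15677 -30/257 -11 -5 N
final -11 -6 E

n=0: pose=(-8,-2,N); sL=12/37, sR=60/173; mL=72/6401, mR=-30/173; mL+mR=-6/37 → advance -1; mR−mL=-1182/6401 → turn -1·90°
n=1: pose=(-8,-3,E); sL=5/12, sR=5/27; mL=-25/216, mR=-5/54; mL+mR=-5/24 → advance -1; mR−mL=5/216 → turn +1·90°
n=2: pose=(-9,-3,N); sL=60/221, sR=60/197; mL=720/43537, mR=-30/197; mL+mR=-30/221 → advance -1; mR−mL=-7350/43537 → turn -1·90°
n=3: pose=(-9,-4,E); sL=6/17, sR=30/181; mL=-288/3077, mR=-15/181; mL+mR=-3/17 → advance -1; mR−mL=33/3077 → turn +1·90°
n=4: pose=(-10,-4,N); sL=20/87, sR=4/15; mL=8/435, mR=-2/15; mL+mR=-10/87 → advance -1; mR−mL=-22/145 → turn -1·90°
n=5: pose=(-10,-5,E); sL=3/10, sR=15/101; mL=-153/2020, mR=-15/202; mL+mR=-3/20 → advance -1; mR−mL=3/2020 → turn +1·90°
n=6: pose=(-11,-5,N); sL=12/61, sR=60/257; mL=288/15677, mR=-30/257; mL+mR=-6/61 → advance -1; mR−mL=-2118/15677 → turn -1·90°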